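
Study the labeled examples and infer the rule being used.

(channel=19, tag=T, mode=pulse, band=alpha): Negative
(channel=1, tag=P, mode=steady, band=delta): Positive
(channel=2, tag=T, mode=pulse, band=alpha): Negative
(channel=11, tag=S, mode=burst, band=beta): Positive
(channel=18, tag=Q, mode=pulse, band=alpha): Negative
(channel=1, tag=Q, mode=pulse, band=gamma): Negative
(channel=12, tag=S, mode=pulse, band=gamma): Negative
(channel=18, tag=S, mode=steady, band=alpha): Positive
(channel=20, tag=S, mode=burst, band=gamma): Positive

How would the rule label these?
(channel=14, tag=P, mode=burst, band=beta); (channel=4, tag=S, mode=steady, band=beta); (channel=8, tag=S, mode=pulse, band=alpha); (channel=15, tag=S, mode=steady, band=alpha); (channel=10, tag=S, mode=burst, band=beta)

Positive, Positive, Negative, Positive, Positive

One predicate separates the groups cleanly: mode is not pulse.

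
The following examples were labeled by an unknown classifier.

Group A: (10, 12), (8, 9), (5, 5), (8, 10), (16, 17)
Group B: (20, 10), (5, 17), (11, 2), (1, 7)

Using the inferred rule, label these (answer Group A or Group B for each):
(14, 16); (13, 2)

'Group A' ⟺ |first − second| ≤ 2.

Group A, Group B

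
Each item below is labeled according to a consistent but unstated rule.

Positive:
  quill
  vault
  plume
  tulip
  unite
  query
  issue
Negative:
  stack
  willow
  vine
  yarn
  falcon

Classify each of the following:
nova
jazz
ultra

Negative, Negative, Positive

'Positive' ⟺ contains 'u'.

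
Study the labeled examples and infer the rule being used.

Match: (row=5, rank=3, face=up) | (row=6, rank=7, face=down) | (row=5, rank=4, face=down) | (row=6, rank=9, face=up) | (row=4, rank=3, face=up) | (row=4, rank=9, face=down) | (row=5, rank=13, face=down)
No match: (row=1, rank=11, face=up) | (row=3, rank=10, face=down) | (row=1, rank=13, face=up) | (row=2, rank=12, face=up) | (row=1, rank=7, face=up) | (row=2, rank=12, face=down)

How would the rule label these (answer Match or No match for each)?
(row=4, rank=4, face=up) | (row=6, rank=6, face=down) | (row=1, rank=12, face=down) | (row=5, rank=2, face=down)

Match, Match, No match, Match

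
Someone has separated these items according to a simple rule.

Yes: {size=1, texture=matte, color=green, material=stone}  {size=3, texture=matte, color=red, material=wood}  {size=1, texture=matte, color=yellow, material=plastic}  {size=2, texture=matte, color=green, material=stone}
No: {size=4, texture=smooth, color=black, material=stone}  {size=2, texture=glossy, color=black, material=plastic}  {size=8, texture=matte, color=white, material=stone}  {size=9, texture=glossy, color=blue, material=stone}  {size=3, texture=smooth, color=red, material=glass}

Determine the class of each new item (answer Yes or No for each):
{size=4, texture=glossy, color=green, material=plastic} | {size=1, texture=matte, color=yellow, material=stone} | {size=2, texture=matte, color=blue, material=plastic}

No, Yes, Yes

The classifier is using: texture is matte AND size ≤ 3.
{size=4, texture=glossy, color=green, material=plastic}: texture is glossy, size = 4 — does not satisfy this, so No. {size=1, texture=matte, color=yellow, material=stone}: texture is matte, size = 1 — fits, so Yes. {size=2, texture=matte, color=blue, material=plastic}: texture is matte, size = 2 — fits, so Yes.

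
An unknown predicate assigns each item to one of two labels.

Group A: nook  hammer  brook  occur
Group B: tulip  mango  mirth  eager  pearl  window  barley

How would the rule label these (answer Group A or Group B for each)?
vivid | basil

Every 'Group A' example satisfies: has a double letter. None of the 'Group B' examples do.
vivid → no doubled letter → Group B.
basil → no doubled letter → Group B.

Group B, Group B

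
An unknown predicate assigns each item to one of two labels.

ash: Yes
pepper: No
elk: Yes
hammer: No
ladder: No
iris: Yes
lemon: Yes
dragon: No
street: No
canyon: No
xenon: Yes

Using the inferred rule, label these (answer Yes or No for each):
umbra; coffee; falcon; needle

The common property of the 'Yes' items is: length ≤ 5. No 'No' item has it.
umbra → length 5 → Yes. coffee → length 6 → No. falcon → length 6 → No. needle → length 6 → No.

Yes, No, No, No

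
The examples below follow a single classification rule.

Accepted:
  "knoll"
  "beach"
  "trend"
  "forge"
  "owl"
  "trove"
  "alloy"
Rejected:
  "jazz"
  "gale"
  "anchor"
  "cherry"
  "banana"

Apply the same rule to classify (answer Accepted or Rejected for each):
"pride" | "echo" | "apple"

Rule: odd length. This holds for each 'Accepted' example and fails for each 'Rejected' one.

Accepted, Rejected, Accepted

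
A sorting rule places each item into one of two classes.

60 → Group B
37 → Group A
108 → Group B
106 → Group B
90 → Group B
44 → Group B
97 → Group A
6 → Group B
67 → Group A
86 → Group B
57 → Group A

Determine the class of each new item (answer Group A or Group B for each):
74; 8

The simplest hypothesis consistent with all the labels is: odd.

Group B, Group B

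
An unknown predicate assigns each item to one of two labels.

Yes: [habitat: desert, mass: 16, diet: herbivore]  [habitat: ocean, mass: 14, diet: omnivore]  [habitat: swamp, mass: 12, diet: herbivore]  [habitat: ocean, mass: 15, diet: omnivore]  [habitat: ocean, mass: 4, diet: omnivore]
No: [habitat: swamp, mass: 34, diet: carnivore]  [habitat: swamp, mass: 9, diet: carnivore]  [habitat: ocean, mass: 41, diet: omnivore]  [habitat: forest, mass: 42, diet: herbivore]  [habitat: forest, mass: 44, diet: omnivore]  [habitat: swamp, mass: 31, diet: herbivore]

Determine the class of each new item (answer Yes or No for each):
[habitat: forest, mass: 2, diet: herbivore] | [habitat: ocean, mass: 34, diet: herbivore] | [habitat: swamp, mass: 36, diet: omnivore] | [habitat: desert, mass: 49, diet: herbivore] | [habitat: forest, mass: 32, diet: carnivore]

Yes, No, No, No, No

The rule appears to be: mass ≠ 9 AND mass ≤ 16.
[habitat: forest, mass: 2, diet: herbivore]: Yes (mass = 2). [habitat: ocean, mass: 34, diet: herbivore]: No (mass = 34). [habitat: swamp, mass: 36, diet: omnivore]: No (mass = 36). [habitat: desert, mass: 49, diet: herbivore]: No (mass = 49). [habitat: forest, mass: 32, diet: carnivore]: No (mass = 32).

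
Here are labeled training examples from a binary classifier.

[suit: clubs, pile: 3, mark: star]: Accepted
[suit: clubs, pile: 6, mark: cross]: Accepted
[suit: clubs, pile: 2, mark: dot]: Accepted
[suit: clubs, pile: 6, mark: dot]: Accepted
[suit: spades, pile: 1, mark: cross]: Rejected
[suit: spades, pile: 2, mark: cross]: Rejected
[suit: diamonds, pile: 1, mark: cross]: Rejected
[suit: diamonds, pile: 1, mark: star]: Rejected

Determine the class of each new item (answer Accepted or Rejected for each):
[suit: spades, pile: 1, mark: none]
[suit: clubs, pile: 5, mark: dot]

Rejected, Accepted

A rule that fits every label: suit is clubs — true of each 'Accepted' example, false of each 'Rejected' one.
[suit: spades, pile: 1, mark: none]: suit is spades, lacks this property → Rejected. [suit: clubs, pile: 5, mark: dot]: suit is clubs, checks out → Accepted.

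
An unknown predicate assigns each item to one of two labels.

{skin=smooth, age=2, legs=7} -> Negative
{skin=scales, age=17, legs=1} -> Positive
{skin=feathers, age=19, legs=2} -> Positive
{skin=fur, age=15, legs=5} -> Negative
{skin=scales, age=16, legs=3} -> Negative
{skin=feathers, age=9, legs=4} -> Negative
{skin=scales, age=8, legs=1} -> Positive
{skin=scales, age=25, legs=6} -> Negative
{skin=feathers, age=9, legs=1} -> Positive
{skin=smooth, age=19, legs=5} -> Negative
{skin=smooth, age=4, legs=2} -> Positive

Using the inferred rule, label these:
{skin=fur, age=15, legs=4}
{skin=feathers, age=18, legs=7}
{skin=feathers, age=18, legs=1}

All 'Positive' examples share one property — legs ≤ 2 — and every 'Negative' example lacks it.
{skin=fur, age=15, legs=4}: Negative (legs = 4).
{skin=feathers, age=18, legs=7}: Negative (legs = 7).
{skin=feathers, age=18, legs=1}: Positive (legs = 1).

Negative, Negative, Positive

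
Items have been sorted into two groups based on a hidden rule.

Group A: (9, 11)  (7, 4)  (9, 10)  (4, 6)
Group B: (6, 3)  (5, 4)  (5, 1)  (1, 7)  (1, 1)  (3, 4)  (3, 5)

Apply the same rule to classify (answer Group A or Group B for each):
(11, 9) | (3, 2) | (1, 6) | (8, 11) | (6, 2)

Rule: sum ≥ 10. This holds for each 'Group A' example and fails for each 'Group B' one.
(11, 9): 11+9 = 20 — matches, so Group A.
(3, 2): 3+2 = 5 — does not satisfy this, so Group B.
(1, 6): 1+6 = 7 — does not satisfy this, so Group B.
(8, 11): 8+11 = 19 — matches, so Group A.
(6, 2): 6+2 = 8 — does not satisfy this, so Group B.

Group A, Group B, Group B, Group A, Group B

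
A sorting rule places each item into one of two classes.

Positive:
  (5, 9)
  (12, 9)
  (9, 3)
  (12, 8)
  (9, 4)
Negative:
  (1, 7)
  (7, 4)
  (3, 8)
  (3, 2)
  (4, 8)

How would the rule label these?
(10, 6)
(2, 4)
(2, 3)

The rule appears to be: max ≥ 9.
(10, 6): Positive (max 10).
(2, 4): Negative (max 4).
(2, 3): Negative (max 3).

Positive, Negative, Negative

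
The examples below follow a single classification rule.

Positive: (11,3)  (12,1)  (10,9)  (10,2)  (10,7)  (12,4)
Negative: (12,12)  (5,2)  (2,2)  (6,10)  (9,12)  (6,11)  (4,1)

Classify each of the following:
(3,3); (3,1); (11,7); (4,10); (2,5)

A rule that fits every label: first > second AND sum ≥ 12 — true of each 'Positive' example, false of each 'Negative' one.

Negative, Negative, Positive, Negative, Negative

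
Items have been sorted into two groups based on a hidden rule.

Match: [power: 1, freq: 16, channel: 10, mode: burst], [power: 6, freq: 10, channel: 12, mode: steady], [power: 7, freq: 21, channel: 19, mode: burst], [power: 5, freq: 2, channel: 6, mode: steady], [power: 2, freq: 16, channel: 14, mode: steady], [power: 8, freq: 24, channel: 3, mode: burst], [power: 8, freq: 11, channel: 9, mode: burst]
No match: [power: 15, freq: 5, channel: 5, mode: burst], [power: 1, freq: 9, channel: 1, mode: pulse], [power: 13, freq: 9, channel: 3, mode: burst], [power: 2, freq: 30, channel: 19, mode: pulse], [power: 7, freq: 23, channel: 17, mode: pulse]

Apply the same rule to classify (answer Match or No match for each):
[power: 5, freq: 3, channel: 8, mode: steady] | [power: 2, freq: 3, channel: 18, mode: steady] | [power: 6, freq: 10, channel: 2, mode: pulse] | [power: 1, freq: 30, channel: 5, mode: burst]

Every 'Match' example satisfies: mode is not pulse AND power ≤ 8. None of the 'No match' examples do.
[power: 5, freq: 3, channel: 8, mode: steady]: mode is steady, power = 5 — checks out, so Match. [power: 2, freq: 3, channel: 18, mode: steady]: mode is steady, power = 2 — checks out, so Match. [power: 6, freq: 10, channel: 2, mode: pulse]: mode is pulse, power = 6 — doesn't match, so No match. [power: 1, freq: 30, channel: 5, mode: burst]: mode is burst, power = 1 — checks out, so Match.

Match, Match, No match, Match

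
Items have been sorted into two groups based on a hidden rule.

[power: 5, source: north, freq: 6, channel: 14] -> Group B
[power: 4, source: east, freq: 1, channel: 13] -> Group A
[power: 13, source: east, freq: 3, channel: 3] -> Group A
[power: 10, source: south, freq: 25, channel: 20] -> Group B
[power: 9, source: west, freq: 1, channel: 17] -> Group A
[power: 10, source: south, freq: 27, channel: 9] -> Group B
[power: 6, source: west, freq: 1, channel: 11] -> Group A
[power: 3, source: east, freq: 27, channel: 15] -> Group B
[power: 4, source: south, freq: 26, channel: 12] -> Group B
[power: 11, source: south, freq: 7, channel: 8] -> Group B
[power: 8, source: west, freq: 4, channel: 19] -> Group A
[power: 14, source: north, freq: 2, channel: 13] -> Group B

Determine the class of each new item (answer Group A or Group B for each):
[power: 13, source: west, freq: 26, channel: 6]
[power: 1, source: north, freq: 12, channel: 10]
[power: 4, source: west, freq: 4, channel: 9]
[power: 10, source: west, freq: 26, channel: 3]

Group B, Group B, Group A, Group B

'Group A' ⟺ power ≤ 13 AND freq ≤ 4.
[power: 13, source: west, freq: 26, channel: 6] → power = 13, freq = 26 → Group B. [power: 1, source: north, freq: 12, channel: 10] → power = 1, freq = 12 → Group B. [power: 4, source: west, freq: 4, channel: 9] → power = 4, freq = 4 → Group A. [power: 10, source: west, freq: 26, channel: 3] → power = 10, freq = 26 → Group B.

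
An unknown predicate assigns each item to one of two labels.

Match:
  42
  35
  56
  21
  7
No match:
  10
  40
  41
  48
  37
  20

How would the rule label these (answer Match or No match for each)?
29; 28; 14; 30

No match, Match, Match, No match

The classifier is using: multiple of 7.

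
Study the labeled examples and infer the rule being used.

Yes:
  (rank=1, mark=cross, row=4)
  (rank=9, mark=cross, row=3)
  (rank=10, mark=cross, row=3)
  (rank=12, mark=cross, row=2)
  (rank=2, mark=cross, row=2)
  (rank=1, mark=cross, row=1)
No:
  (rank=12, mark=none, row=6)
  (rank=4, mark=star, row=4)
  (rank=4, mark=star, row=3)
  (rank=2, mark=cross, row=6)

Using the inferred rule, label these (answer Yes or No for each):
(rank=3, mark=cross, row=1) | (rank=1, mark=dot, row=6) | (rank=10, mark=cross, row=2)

One predicate separates the groups cleanly: mark is cross AND row ≤ 4.

Yes, No, Yes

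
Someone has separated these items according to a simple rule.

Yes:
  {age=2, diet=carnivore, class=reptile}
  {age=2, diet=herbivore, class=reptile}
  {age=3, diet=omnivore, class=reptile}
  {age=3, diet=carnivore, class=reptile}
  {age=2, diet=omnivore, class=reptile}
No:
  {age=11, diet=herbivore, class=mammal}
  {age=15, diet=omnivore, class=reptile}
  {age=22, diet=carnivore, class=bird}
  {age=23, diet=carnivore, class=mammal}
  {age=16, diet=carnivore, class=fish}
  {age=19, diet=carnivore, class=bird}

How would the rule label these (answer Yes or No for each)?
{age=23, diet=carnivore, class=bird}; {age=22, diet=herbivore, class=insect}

No, No

Rule: age ≤ 3. This holds for each 'Yes' example and fails for each 'No' one.
{age=23, diet=carnivore, class=bird}: age = 23, does not pass → No. {age=22, diet=herbivore, class=insect}: age = 22, does not pass → No.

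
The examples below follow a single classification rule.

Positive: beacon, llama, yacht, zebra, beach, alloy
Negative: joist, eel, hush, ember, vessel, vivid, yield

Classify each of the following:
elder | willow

The rule appears to be: contains 'a'.
elder: no 'a' — does not satisfy this, so Negative. willow: no 'a' — does not satisfy this, so Negative.

Negative, Negative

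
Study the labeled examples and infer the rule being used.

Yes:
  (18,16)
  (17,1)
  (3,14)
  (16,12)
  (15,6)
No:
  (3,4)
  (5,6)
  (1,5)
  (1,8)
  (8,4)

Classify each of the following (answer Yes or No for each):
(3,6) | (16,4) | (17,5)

The rule appears to be: sum ≥ 17.
(3,6): 3+6 = 9, does not pass → No. (16,4): 16+4 = 20, passes → Yes. (17,5): 17+5 = 22, passes → Yes.

No, Yes, Yes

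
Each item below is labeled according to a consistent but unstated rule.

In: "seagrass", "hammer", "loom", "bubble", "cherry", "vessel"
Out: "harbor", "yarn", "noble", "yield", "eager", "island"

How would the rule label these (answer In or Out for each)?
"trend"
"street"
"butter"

Out, In, In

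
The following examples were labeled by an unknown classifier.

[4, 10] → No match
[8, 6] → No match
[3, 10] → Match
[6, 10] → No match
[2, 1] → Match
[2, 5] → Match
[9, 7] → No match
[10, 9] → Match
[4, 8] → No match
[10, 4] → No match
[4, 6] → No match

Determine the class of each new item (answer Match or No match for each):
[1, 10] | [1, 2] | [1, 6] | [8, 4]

The simplest hypothesis consistent with all the labels is: sum is odd.
Match: [1, 10], since 1+10 = 11.
Match: [1, 2], since 1+2 = 3.
Match: [1, 6], since 1+6 = 7.
No match: [8, 4], since 8+4 = 12.

Match, Match, Match, No match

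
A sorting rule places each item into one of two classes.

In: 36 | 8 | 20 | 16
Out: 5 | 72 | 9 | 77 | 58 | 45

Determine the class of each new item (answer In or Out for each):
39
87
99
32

One predicate separates the groups cleanly: even AND at most 36.
39: 39 is odd, 39 > 36 — fails this test, so Out.
87: 87 is odd, 87 > 36 — fails this test, so Out.
99: 99 is odd, 99 > 36 — fails this test, so Out.
32: 32 is even, 32 ≤ 36 — matches, so In.

Out, Out, Out, In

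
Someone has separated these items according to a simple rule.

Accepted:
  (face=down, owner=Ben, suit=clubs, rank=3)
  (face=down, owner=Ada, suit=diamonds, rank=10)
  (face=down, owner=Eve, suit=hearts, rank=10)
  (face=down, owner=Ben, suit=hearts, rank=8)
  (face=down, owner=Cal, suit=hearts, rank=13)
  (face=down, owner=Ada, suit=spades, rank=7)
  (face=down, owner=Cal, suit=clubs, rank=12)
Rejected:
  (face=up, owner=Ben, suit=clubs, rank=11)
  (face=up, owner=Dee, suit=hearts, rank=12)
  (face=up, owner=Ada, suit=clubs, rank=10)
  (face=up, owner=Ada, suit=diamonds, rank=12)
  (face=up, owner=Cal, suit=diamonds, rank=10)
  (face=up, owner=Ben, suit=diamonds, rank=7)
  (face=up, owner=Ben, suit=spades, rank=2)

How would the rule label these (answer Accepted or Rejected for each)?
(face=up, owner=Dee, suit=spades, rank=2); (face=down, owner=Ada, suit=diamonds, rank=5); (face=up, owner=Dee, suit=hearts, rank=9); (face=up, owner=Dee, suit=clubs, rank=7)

Rejected, Accepted, Rejected, Rejected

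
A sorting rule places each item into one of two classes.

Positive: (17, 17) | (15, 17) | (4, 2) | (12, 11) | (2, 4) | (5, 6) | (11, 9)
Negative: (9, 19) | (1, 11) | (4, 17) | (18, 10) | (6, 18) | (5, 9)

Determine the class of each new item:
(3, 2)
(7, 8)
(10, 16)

Positive, Positive, Negative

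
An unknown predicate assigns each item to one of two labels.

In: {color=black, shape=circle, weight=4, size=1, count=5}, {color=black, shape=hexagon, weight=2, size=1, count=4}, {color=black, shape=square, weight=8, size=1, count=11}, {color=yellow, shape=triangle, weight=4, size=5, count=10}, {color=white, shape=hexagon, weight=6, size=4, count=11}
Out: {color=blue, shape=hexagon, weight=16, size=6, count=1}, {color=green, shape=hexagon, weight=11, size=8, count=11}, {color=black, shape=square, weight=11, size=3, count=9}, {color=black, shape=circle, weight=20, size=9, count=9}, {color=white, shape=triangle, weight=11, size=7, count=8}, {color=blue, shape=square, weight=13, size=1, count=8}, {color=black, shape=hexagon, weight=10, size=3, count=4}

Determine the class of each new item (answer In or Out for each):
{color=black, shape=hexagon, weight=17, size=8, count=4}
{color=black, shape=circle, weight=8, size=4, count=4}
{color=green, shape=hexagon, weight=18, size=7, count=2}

'In' ⟺ weight ≤ 8.
{color=black, shape=hexagon, weight=17, size=8, count=4} — weight = 17, hence Out. {color=black, shape=circle, weight=8, size=4, count=4} — weight = 8, hence In. {color=green, shape=hexagon, weight=18, size=7, count=2} — weight = 18, hence Out.

Out, In, Out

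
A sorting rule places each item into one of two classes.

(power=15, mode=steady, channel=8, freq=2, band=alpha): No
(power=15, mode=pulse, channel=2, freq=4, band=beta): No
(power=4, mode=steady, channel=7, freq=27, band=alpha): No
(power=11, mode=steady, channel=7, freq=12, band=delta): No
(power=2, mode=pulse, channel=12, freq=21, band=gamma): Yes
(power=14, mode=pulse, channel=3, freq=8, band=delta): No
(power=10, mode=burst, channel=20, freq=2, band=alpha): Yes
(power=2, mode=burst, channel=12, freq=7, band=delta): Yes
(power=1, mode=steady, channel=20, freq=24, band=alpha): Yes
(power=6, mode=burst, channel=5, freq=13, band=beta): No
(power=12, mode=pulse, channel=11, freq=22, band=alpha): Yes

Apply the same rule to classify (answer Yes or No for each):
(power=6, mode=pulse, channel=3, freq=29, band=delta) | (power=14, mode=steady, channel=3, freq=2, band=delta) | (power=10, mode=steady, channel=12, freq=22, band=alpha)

No, No, Yes

The common property of the 'Yes' items is: channel ≥ 11. No 'No' item has it.
(power=6, mode=pulse, channel=3, freq=29, band=delta): No (channel = 3). (power=14, mode=steady, channel=3, freq=2, band=delta): No (channel = 3). (power=10, mode=steady, channel=12, freq=22, band=alpha): Yes (channel = 12).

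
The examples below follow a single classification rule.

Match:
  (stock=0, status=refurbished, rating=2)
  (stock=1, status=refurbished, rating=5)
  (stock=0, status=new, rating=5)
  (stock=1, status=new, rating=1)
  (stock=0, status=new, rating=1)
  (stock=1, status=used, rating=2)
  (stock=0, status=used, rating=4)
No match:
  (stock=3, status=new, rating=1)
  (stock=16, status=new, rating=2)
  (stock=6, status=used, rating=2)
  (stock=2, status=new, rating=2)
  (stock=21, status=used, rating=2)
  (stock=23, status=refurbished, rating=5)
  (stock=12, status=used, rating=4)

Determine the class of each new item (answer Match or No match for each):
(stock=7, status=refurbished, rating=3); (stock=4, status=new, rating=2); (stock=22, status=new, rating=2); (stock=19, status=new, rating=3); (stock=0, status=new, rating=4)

The rule appears to be: stock ≤ 1.
No match: (stock=7, status=refurbished, rating=3), since stock = 7. No match: (stock=4, status=new, rating=2), since stock = 4. No match: (stock=22, status=new, rating=2), since stock = 22. No match: (stock=19, status=new, rating=3), since stock = 19. Match: (stock=0, status=new, rating=4), since stock = 0.

No match, No match, No match, No match, Match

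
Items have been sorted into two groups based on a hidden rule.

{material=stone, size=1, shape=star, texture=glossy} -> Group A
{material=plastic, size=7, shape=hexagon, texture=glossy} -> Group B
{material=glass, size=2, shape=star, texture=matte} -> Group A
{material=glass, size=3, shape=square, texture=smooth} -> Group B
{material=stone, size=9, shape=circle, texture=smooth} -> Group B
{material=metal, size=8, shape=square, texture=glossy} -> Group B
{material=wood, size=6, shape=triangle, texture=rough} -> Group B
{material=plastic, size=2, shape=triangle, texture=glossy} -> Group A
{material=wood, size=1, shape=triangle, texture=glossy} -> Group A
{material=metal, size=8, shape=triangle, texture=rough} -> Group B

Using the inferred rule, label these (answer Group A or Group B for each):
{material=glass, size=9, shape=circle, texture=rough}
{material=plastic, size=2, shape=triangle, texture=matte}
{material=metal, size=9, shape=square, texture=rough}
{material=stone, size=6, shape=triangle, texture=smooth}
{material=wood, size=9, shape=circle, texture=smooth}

Group B, Group A, Group B, Group B, Group B

The classifier is using: size ≤ 2.
{material=glass, size=9, shape=circle, texture=rough}: size = 9 — fails this test, so Group B.
{material=plastic, size=2, shape=triangle, texture=matte}: size = 2 — checks out, so Group A.
{material=metal, size=9, shape=square, texture=rough}: size = 9 — fails this test, so Group B.
{material=stone, size=6, shape=triangle, texture=smooth}: size = 6 — fails this test, so Group B.
{material=wood, size=9, shape=circle, texture=smooth}: size = 9 — fails this test, so Group B.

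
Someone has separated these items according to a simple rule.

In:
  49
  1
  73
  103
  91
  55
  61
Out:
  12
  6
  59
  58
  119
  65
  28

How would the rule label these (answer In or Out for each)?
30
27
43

Out, Out, In

'In' ⟺ ≡ 1 (mod 6).
30 → 30 mod 6 = 0 → Out.
27 → 27 mod 6 = 3 → Out.
43 → 43 mod 6 = 1 → In.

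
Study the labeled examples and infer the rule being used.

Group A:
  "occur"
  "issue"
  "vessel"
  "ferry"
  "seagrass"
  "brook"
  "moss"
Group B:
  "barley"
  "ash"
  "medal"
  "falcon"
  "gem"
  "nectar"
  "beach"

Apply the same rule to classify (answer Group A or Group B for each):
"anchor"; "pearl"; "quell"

Group B, Group B, Group A

Every 'Group A' example satisfies: has a double letter. None of the 'Group B' examples do.
"anchor": no doubled letter — fails this test, so Group B.
"pearl": no doubled letter — fails this test, so Group B.
"quell": 'll' doubled — has this property, so Group A.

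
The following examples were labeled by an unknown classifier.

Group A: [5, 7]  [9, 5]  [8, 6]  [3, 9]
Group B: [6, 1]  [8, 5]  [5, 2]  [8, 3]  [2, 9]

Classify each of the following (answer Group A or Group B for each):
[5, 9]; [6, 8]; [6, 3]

Checking candidate rules against both groups, what survives is: sum is even.
[5, 9] — 5+9 = 14, hence Group A.
[6, 8] — 6+8 = 14, hence Group A.
[6, 3] — 6+3 = 9, hence Group B.

Group A, Group A, Group B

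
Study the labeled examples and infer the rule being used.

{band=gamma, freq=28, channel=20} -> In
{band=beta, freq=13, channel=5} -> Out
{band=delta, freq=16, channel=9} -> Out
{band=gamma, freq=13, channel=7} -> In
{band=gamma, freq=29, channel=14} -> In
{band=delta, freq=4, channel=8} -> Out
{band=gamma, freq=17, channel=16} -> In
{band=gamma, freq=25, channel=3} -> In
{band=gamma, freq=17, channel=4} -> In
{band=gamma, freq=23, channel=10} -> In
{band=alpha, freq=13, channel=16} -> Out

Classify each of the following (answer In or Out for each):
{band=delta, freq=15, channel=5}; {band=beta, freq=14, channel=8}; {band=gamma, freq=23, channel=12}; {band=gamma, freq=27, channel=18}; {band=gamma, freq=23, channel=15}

The classifier is using: band is gamma.
{band=delta, freq=15, channel=5}: band is delta — does not satisfy this, so Out. {band=beta, freq=14, channel=8}: band is beta — does not satisfy this, so Out. {band=gamma, freq=23, channel=12}: band is gamma — fits, so In. {band=gamma, freq=27, channel=18}: band is gamma — fits, so In. {band=gamma, freq=23, channel=15}: band is gamma — fits, so In.

Out, Out, In, In, In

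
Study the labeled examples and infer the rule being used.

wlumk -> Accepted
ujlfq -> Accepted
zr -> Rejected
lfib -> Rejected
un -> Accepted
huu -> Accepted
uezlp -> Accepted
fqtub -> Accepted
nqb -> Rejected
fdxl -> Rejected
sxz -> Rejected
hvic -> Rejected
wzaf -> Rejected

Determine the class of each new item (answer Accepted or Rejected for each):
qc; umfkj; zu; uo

Rejected, Accepted, Accepted, Accepted

One predicate separates the groups cleanly: contains 'u'.
qc — no 'u', hence Rejected. umfkj — has 'u', hence Accepted. zu — has 'u', hence Accepted. uo — has 'u', hence Accepted.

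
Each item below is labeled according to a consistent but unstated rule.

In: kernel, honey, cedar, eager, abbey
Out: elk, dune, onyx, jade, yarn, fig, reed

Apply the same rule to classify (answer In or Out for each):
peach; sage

Every 'In' example satisfies: length ≥ 5. None of the 'Out' examples do.
peach: length 5 — satisfies this, so In.
sage: length 4 — fails the rule, so Out.

In, Out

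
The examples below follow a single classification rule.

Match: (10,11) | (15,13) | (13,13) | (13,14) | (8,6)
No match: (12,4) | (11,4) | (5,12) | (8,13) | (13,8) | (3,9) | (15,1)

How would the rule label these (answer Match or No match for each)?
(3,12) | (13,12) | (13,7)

No match, Match, No match

Rule: |first − second| ≤ 2. This holds for each 'Match' example and fails for each 'No match' one.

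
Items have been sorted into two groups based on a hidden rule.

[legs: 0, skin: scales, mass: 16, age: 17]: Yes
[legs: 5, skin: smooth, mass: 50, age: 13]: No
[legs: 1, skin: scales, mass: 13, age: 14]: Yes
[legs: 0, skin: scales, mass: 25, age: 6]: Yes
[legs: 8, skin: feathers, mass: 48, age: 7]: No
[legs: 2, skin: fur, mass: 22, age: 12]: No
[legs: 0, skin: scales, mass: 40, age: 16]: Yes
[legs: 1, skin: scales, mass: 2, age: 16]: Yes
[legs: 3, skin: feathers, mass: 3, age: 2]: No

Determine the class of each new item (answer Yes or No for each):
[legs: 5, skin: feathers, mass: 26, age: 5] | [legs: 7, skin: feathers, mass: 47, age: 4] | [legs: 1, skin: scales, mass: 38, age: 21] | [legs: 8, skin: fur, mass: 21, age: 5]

No, No, Yes, No

'Yes' ⟺ skin is scales.
[legs: 5, skin: feathers, mass: 26, age: 5]: skin is feathers — does not pass, so No.
[legs: 7, skin: feathers, mass: 47, age: 4]: skin is feathers — does not pass, so No.
[legs: 1, skin: scales, mass: 38, age: 21]: skin is scales — fits, so Yes.
[legs: 8, skin: fur, mass: 21, age: 5]: skin is fur — does not pass, so No.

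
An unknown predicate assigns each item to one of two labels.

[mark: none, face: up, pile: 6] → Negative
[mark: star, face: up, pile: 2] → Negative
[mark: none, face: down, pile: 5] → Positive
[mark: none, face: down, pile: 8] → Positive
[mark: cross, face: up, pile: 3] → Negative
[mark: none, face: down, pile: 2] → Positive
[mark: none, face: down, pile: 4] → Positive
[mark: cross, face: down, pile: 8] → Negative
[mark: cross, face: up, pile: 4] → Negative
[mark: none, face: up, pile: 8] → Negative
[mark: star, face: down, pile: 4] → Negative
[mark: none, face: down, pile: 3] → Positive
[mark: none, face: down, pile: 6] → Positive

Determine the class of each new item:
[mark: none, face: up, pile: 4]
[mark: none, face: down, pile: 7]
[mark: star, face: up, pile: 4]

Negative, Positive, Negative

The pattern is that an item is 'Positive' exactly when: face is down AND mark is none.
[mark: none, face: up, pile: 4]: face is up, mark is none — doesn't qualify, so Negative. [mark: none, face: down, pile: 7]: face is down, mark is none — fits, so Positive. [mark: star, face: up, pile: 4]: face is up, mark is star — doesn't qualify, so Negative.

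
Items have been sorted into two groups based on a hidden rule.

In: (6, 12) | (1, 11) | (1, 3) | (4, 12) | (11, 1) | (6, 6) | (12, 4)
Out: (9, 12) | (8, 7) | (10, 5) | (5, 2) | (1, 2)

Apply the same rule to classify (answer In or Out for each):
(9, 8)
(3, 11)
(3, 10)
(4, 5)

Out, In, Out, Out

The rule appears to be: sum is even.
(9, 8): 9+8 = 17, fails this test → Out.
(3, 11): 3+11 = 14, satisfies this → In.
(3, 10): 3+10 = 13, fails this test → Out.
(4, 5): 4+5 = 9, fails this test → Out.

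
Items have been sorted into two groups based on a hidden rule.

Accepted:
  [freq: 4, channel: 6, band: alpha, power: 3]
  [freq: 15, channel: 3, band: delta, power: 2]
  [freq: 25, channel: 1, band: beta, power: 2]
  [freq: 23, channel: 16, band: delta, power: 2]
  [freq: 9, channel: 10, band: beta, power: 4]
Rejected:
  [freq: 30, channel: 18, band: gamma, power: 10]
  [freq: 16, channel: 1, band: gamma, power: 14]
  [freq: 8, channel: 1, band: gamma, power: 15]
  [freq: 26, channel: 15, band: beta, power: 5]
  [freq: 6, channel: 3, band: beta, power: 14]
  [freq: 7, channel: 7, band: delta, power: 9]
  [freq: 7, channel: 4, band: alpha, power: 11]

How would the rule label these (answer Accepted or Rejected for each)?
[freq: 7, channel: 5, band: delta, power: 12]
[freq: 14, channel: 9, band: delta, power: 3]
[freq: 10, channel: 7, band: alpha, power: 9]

One predicate separates the groups cleanly: power ≤ 4.
[freq: 7, channel: 5, band: delta, power: 12] — power = 12, hence Rejected. [freq: 14, channel: 9, band: delta, power: 3] — power = 3, hence Accepted. [freq: 10, channel: 7, band: alpha, power: 9] — power = 9, hence Rejected.

Rejected, Accepted, Rejected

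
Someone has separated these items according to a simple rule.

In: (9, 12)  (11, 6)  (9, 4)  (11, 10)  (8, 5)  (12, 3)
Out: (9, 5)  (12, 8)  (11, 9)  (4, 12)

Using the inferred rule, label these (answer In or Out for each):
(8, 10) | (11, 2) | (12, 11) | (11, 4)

The rule appears to be: sum is odd.
Out: (8, 10), since 8+10 = 18. In: (11, 2), since 11+2 = 13. In: (12, 11), since 12+11 = 23. In: (11, 4), since 11+4 = 15.

Out, In, In, In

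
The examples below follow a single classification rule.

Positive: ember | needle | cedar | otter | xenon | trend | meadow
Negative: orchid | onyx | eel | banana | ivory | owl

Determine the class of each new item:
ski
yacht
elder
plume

The classifier is using: length ≥ 4 AND contains 'e'.
Negative: ski, since length 3, no 'e'. Negative: yacht, since length 5, no 'e'. Positive: elder, since length 5, has 'e'. Positive: plume, since length 5, has 'e'.

Negative, Negative, Positive, Positive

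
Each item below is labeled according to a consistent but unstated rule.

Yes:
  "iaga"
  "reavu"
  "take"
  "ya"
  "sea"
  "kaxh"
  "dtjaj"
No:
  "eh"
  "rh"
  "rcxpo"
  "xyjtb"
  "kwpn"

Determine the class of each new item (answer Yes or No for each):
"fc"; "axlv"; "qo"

No, Yes, No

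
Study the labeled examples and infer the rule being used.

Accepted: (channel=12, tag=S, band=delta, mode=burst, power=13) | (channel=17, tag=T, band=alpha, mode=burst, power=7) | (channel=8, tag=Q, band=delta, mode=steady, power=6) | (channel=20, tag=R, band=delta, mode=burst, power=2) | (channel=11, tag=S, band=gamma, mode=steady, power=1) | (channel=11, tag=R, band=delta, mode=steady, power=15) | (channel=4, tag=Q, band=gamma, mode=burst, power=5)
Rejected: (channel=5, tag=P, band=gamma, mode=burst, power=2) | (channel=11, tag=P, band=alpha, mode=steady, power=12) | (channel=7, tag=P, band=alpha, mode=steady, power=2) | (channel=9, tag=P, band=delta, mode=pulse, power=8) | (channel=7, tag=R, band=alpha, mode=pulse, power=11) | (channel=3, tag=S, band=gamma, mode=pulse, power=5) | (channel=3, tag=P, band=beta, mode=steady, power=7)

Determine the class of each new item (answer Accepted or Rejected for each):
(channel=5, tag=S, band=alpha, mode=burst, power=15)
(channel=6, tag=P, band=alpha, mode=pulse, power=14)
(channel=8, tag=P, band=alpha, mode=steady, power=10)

The distinguishing property — tag is not P AND mode is not pulse — holds for all the 'Accepted' cases and none of the 'Rejected' cases.

Accepted, Rejected, Rejected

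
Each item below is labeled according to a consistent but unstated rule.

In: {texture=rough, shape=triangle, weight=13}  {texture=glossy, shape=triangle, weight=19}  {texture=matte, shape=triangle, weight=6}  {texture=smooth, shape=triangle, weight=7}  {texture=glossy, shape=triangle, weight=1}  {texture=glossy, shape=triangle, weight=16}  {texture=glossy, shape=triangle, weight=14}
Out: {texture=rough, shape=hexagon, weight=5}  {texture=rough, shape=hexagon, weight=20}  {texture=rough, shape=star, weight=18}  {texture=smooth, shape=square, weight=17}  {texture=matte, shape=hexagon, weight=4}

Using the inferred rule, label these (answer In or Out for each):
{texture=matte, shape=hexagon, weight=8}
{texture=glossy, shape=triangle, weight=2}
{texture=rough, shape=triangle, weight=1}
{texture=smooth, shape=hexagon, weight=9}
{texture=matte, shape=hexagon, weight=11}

The common property of the 'In' items is: shape is triangle. No 'Out' item has it.
{texture=matte, shape=hexagon, weight=8} → shape is hexagon → Out. {texture=glossy, shape=triangle, weight=2} → shape is triangle → In. {texture=rough, shape=triangle, weight=1} → shape is triangle → In. {texture=smooth, shape=hexagon, weight=9} → shape is hexagon → Out. {texture=matte, shape=hexagon, weight=11} → shape is hexagon → Out.

Out, In, In, Out, Out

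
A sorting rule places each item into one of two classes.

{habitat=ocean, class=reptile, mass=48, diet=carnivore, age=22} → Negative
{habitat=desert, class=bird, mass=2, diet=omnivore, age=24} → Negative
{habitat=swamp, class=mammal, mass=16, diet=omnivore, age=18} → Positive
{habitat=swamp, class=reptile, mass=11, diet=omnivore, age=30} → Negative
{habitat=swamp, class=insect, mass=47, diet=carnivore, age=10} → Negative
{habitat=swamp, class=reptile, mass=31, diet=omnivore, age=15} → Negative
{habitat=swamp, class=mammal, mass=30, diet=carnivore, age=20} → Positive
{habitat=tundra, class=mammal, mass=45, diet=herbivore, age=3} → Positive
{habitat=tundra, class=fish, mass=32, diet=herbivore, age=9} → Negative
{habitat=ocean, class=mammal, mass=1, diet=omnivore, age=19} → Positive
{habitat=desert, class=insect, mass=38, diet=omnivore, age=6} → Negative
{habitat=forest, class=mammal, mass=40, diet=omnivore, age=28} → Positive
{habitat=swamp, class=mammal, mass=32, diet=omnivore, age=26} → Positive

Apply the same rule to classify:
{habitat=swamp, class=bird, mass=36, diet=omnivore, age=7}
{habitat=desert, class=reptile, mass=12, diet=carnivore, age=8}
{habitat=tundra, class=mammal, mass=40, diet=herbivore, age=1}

Comparing the two groups points to one rule — class is mammal.
Negative: {habitat=swamp, class=bird, mass=36, diet=omnivore, age=7}, since class is bird.
Negative: {habitat=desert, class=reptile, mass=12, diet=carnivore, age=8}, since class is reptile.
Positive: {habitat=tundra, class=mammal, mass=40, diet=herbivore, age=1}, since class is mammal.

Negative, Negative, Positive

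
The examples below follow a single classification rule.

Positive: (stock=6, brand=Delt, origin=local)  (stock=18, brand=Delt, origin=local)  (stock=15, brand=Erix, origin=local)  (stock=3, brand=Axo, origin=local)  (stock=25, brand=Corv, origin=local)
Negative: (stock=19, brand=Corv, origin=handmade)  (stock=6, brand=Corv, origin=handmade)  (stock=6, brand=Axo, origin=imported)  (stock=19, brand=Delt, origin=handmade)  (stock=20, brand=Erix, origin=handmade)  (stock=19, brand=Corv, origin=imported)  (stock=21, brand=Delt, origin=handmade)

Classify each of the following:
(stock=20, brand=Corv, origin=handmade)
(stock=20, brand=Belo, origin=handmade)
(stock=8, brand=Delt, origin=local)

Negative, Negative, Positive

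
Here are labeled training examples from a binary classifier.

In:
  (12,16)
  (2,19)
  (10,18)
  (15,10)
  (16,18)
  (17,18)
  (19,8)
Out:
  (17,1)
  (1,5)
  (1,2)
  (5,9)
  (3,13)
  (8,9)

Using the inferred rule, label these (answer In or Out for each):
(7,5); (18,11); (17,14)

Every 'In' example satisfies: sum ≥ 21. None of the 'Out' examples do.
Out: (7,5), since 7+5 = 12.
In: (18,11), since 18+11 = 29.
In: (17,14), since 17+14 = 31.

Out, In, In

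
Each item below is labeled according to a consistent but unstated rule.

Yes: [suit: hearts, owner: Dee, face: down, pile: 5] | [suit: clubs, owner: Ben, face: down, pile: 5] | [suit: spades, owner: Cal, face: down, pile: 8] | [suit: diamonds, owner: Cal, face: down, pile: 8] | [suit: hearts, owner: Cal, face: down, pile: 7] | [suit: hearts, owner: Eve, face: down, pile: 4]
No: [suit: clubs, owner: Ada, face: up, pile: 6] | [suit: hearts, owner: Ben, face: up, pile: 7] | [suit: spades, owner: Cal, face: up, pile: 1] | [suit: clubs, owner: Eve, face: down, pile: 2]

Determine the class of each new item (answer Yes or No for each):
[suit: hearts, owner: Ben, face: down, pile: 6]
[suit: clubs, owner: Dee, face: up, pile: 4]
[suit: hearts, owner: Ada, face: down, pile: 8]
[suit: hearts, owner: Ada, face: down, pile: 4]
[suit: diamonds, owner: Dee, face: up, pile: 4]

Yes, No, Yes, Yes, No

The distinguishing property — face is down AND pile ≥ 4 — holds for all the 'Yes' cases and none of the 'No' cases.
[suit: hearts, owner: Ben, face: down, pile: 6] — face is down, pile = 6, hence Yes. [suit: clubs, owner: Dee, face: up, pile: 4] — face is up, pile = 4, hence No. [suit: hearts, owner: Ada, face: down, pile: 8] — face is down, pile = 8, hence Yes. [suit: hearts, owner: Ada, face: down, pile: 4] — face is down, pile = 4, hence Yes. [suit: diamonds, owner: Dee, face: up, pile: 4] — face is up, pile = 4, hence No.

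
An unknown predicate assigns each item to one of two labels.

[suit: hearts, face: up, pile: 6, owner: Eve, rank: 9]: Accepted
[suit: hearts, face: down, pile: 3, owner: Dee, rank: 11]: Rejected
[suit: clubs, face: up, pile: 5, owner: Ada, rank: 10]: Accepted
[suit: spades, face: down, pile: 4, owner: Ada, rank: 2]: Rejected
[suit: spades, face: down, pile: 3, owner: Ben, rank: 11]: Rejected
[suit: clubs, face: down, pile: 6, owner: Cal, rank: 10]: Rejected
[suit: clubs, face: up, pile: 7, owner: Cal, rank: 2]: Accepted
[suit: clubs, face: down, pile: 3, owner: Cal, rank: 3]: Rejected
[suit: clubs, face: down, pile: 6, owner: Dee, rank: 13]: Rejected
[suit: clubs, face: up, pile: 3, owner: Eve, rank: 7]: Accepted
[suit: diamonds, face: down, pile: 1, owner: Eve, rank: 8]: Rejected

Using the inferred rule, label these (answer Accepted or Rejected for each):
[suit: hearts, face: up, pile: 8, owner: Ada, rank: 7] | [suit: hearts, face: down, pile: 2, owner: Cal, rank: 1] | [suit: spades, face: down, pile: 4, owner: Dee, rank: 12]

Checking candidate rules against both groups, what survives is: face is up.
[suit: hearts, face: up, pile: 8, owner: Ada, rank: 7] → face is up → Accepted.
[suit: hearts, face: down, pile: 2, owner: Cal, rank: 1] → face is down → Rejected.
[suit: spades, face: down, pile: 4, owner: Dee, rank: 12] → face is down → Rejected.

Accepted, Rejected, Rejected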